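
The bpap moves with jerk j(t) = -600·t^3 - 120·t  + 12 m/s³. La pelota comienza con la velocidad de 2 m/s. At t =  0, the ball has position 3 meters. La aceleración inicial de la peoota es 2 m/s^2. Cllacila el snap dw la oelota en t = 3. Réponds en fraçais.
Nous devons dériver notre équation du jerk j(t) = -600·t^3 - 120·t + 12 1 fois. En dérivant le jerk, nous obtenons le snap: s(t) = -1800·t^2 - 120. En utilisant s(t) = -1800·t^2 - 120 et en substituant t = 3, nous trouvons s = -16320.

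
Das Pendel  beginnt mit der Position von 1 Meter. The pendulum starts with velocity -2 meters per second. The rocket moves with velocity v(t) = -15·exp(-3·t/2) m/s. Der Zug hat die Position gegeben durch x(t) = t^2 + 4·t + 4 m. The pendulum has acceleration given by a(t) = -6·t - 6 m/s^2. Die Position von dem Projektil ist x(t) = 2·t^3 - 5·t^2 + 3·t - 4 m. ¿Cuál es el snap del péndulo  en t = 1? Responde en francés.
En partant de l'accélération a(t) = -6·t - 6, nous prenons 2 dérivées. En prenant d/dt de a(t), nous trouvons j(t) = -6. En prenant d/dt de j(t), nous trouvons s(t) = 0. De l'équation du snap s(t) = 0, nous substituons t = 1 pour obtenir s = 0.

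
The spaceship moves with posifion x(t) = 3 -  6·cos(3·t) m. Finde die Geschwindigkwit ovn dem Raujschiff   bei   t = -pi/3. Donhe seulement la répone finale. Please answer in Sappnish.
La velocidad en t = -pi/3 es v = 0.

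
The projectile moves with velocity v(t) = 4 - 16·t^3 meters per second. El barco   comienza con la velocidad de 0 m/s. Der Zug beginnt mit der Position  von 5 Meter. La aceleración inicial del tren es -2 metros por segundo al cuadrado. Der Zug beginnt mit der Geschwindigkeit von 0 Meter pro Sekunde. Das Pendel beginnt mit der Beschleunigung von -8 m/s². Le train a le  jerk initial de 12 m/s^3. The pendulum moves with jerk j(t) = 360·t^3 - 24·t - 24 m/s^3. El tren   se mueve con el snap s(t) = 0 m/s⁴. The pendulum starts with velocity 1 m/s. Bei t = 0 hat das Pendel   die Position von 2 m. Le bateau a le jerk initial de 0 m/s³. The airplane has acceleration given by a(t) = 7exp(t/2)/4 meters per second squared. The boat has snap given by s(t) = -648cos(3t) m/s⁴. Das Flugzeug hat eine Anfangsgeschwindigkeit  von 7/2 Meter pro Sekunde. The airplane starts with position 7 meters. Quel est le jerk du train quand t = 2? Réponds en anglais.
To find the answer, we compute 1 antiderivative of s(t) = 0. Taking ∫s(t)dt and applying j(0) = 12, we find j(t) = 12. We have jerk j(t) = 12. Substituting t = 2: j(2) = 12.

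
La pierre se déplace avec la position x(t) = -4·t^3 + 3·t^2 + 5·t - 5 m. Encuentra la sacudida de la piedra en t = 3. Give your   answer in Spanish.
Debemos derivar nuestra ecuación de la posición x(t) = -4·t^3 + 3·t^2 + 5·t - 5 3 veces. Tomando d/dt de x(t), encontramos v(t) = -12·t^2 + 6·t + 5. Derivando la velocidad, obtenemos la aceleración: a(t) = 6 - 24·t. Derivando la aceleración, obtenemos la sacudida: j(t) = -24. Tenemos la sacudida j(t) = -24. Sustituyendo t = 3: j(3) = -24.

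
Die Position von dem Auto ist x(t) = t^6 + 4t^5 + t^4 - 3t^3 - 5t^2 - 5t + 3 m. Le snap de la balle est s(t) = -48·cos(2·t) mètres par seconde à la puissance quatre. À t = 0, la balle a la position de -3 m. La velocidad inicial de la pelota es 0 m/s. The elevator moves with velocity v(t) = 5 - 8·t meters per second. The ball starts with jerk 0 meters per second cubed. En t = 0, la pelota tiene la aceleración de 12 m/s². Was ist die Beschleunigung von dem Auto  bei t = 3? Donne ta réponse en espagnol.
Para resolver esto, necesitamos tomar 2 derivadas de nuestra ecuación de la posición x(t) = t^6 + 4·t^5 + t^4 - 3·t^3 - 5·t^2 - 5·t + 3. Derivando la posición, obtenemos la velocidad: v(t) = 6·t^5 + 20·t^4 + 4·t^3 - 9·t^2 - 10·t - 5. Tomando d/dt de v(t), encontramos a(t) = 30·t^4 + 80·t^3 + 12·t^2 - 18·t - 10. Tenemos la aceleración a(t) = 30·t^4 + 80·t^3 + 12·t^2 - 18·t - 10. Sustituyendo t = 3: a(3) = 4634.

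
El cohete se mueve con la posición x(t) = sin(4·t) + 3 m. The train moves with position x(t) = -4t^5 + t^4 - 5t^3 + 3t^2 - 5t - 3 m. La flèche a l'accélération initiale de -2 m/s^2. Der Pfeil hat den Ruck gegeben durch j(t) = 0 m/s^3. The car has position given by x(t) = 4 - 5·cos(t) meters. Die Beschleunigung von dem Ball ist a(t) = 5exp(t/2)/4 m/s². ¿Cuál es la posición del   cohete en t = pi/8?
Tenemos la posición x(t) = sin(4·t) + 3. Sustituyendo t = pi/8: x(pi/8) = 4.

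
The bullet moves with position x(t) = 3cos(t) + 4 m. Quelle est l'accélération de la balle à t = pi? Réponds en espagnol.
Debemos derivar nuestra ecuación de la posición x(t) = 3·cos(t) + 4 2 veces. Tomando d/dt de x(t), encontramos v(t) = -3·sin(t). La derivada de la velocidad da la aceleración: a(t) = -3·cos(t). Usando a(t) = -3·cos(t) y sustituyendo t = pi, encontramos a = 3.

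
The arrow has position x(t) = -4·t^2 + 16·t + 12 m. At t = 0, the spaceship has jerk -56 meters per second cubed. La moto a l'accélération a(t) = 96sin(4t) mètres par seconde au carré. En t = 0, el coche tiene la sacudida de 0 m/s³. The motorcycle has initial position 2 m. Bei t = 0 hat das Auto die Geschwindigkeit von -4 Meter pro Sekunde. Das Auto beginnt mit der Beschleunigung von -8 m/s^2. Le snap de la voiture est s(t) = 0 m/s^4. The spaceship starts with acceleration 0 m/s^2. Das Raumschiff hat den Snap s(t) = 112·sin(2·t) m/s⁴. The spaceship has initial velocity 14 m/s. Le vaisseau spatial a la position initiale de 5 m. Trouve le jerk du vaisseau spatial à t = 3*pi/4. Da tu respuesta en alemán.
Wir müssen unsere Gleichung für den Snap s(t) = 112·sin(2·t) 1-mal integrieren. Durch Integration von dem Snap und Verwendung der Anfangsbedingung j(0) = -56, erhalten wir j(t) = -56·cos(2·t). Aus der Gleichung für den Ruck j(t) = -56·cos(2·t), setzen wir t = 3*pi/4 ein und erhalten j = 0.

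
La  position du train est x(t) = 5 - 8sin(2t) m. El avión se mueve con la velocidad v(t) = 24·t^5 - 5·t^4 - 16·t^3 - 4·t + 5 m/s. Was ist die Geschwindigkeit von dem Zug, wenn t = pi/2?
Ausgehend von der Position x(t) = 5 - 8·sin(2·t), nehmen wir 1 Ableitung. Die Ableitung von der Position ergibt die Geschwindigkeit: v(t) = -16·cos(2·t). Aus der Gleichung für die Geschwindigkeit v(t) = -16·cos(2·t), setzen wir t = pi/2 ein und erhalten v = 16.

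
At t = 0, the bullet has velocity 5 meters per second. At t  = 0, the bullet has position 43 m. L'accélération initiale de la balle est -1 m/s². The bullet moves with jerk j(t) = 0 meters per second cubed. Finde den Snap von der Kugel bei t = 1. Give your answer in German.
Ausgehend von dem Ruck j(t) = 0, nehmen wir 1 Ableitung. Mit d/dt von j(t) finden wir s(t) = 0. Aus der Gleichung für den Snap s(t) = 0, setzen wir t = 1 ein und erhalten s = 0.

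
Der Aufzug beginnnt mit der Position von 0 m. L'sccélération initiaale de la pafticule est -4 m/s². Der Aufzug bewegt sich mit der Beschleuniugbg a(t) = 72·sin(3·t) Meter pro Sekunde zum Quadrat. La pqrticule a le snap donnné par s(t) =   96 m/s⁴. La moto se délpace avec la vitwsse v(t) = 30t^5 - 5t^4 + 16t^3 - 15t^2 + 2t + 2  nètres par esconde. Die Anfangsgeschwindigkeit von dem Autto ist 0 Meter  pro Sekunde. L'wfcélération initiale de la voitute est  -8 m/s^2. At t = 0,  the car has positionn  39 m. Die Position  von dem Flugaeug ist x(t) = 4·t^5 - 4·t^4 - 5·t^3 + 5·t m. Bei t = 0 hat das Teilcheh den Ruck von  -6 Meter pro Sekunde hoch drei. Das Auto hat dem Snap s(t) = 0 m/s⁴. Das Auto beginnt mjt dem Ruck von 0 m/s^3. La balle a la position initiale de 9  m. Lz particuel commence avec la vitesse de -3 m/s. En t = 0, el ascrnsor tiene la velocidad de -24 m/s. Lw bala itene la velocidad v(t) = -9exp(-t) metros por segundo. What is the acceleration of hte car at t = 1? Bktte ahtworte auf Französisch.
Pour résoudre ceci, nous devons prendre 2 intégrales de notre équation du snap s(t) = 0. En prenant ∫s(t)dt et en appliquant j(0) = 0, nous trouvons j(t) = 0. L'intégrale du jerk, avec a(0) = -8, donne l'accélération: a(t) = -8. De l'équation de l'accélération a(t) = -8, nous substituons t = 1 pour obtenir a = -8.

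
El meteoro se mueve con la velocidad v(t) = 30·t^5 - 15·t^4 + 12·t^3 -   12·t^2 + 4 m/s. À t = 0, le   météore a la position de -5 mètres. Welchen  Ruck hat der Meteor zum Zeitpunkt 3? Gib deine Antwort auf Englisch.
We must differentiate our velocity equation v(t) = 30·t^5 - 15·t^4 + 12·t^3 - 12·t^2 + 4 2 times. The derivative of velocity gives acceleration: a(t) = 150·t^4 - 60·t^3 + 36·t^2 - 24·t. The derivative of acceleration gives jerk: j(t) = 600·t^3 - 180·t^2 + 72·t - 24. Using j(t) = 600·t^3 - 180·t^2 + 72·t - 24 and substituting t = 3, we find j = 14772.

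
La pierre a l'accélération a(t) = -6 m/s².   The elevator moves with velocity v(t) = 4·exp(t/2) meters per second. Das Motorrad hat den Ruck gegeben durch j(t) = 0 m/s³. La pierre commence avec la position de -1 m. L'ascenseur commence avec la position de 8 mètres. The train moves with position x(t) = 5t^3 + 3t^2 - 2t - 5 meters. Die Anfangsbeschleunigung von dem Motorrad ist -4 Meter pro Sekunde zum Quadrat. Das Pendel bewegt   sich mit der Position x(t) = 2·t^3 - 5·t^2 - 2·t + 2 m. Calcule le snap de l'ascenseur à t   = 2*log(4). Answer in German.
Wir müssen unsere Gleichung für die Geschwindigkeit v(t) = 4·exp(t/2) 3-mal ableiten. Mit d/dt von v(t) finden wir a(t) = 2·exp(t/2). Durch Ableiten von der Beschleunigung erhalten wir den Ruck: j(t) = exp(t/2). Durch Ableiten von dem Ruck erhalten wir den Snap: s(t) = exp(t/2)/2. Wir haben den Snap s(t) = exp(t/2)/2. Durch Einsetzen von t = 2*log(4): s(2*log(4)) = 2.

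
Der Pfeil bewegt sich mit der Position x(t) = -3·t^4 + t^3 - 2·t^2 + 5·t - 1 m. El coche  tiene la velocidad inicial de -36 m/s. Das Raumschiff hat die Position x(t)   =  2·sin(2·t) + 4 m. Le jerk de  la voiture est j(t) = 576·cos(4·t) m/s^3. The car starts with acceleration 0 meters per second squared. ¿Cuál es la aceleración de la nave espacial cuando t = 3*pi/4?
Partiendo de la posición x(t) = 2·sin(2·t) + 4, tomamos 2 derivadas. Derivando la posición, obtenemos la velocidad: v(t) = 4·cos(2·t). La derivada de la velocidad da la aceleración: a(t) = -8·sin(2·t). Tenemos la aceleración a(t) = -8·sin(2·t). Sustituyendo t = 3*pi/4: a(3*pi/4) = 8.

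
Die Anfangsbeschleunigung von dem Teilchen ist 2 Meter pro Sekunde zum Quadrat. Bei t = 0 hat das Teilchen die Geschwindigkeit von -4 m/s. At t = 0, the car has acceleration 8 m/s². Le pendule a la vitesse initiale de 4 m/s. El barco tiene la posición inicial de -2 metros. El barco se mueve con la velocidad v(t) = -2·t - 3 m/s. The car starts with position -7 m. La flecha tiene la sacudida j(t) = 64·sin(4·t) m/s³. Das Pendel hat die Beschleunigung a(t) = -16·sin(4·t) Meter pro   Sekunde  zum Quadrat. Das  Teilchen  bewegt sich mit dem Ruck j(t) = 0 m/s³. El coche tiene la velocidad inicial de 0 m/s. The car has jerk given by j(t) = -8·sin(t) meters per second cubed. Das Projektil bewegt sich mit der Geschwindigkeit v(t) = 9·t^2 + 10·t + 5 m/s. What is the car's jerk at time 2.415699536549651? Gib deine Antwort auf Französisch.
En utilisant j(t) = -8·sin(t) et en substituant t = 2.415699536549651, nous trouvons j = -5.31042940548103.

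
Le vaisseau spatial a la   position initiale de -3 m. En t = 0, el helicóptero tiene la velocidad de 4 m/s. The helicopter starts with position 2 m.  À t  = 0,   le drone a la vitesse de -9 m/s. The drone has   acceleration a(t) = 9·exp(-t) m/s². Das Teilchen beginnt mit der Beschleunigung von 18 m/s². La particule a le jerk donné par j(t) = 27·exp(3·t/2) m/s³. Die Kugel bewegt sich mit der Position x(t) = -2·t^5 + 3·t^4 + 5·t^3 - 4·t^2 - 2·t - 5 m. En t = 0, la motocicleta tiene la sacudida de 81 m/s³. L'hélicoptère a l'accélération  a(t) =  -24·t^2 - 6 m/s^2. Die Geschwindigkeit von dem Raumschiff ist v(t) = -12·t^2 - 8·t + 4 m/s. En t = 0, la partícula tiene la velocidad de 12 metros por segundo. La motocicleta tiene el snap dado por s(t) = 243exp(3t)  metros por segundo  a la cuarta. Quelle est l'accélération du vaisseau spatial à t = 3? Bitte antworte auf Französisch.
Pour résoudre ceci, nous devons prendre 1 dérivée de notre équation de la vitesse v(t) = -12·t^2 - 8·t + 4. En dérivant la vitesse, nous obtenons l'accélération: a(t) = -24·t - 8. Nous avons l'accélération a(t) = -24·t - 8. En substituant t = 3: a(3) = -80.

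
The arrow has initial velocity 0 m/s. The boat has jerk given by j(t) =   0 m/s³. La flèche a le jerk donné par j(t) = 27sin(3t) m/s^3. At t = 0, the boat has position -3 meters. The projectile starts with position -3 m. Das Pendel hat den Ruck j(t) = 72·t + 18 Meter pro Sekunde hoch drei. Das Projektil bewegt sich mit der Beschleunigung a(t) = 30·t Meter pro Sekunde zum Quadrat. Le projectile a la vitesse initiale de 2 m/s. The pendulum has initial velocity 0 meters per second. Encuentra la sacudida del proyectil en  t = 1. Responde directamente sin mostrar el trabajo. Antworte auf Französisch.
j(1) = 30.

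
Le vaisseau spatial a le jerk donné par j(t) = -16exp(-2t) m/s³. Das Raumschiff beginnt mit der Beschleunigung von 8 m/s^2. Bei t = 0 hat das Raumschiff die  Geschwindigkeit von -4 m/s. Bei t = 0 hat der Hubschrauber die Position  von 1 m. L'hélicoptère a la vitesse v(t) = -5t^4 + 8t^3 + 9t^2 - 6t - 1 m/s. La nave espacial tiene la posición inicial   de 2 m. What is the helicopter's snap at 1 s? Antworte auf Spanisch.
Debemos derivar nuestra ecuación de la velocidad v(t) = -5·t^4 + 8·t^3 + 9·t^2 - 6·t - 1 3 veces. Tomando d/dt de v(t), encontramos a(t) = -20·t^3 + 24·t^2 + 18·t - 6. Tomando d/dt de a(t), encontramos j(t) = -60·t^2 + 48·t + 18. Tomando d/dt de j(t), encontramos s(t) = 48 - 120·t. De la ecuación del snap s(t) = 48 - 120·t, sustituimos t = 1 para obtener s = -72.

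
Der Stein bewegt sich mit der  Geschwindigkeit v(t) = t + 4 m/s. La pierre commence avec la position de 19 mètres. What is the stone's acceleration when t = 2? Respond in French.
Pour résoudre ceci, nous devons prendre 1 dérivée de notre équation de la vitesse v(t) = t + 4. En prenant d/dt de v(t), nous trouvons a(t) = 1. En utilisant a(t) = 1 et en substituant t = 2, nous trouvons a = 1.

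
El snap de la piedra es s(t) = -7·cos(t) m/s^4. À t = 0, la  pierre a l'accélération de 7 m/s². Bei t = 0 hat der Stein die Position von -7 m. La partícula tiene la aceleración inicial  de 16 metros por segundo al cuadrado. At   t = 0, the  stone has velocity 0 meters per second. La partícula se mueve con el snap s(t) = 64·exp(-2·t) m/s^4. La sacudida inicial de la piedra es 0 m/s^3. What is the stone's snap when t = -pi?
We have snap s(t) = -7·cos(t). Substituting t = -pi: s(-pi) = 7.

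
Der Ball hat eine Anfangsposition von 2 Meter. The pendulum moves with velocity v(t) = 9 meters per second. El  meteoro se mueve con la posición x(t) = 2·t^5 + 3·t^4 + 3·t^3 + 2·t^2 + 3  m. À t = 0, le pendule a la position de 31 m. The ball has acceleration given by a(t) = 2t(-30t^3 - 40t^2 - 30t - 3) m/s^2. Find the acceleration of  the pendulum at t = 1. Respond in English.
We must differentiate our velocity equation v(t) = 9 1 time. Differentiating velocity, we get acceleration: a(t) = 0. From the given acceleration equation a(t) = 0, we substitute t = 1 to get a = 0.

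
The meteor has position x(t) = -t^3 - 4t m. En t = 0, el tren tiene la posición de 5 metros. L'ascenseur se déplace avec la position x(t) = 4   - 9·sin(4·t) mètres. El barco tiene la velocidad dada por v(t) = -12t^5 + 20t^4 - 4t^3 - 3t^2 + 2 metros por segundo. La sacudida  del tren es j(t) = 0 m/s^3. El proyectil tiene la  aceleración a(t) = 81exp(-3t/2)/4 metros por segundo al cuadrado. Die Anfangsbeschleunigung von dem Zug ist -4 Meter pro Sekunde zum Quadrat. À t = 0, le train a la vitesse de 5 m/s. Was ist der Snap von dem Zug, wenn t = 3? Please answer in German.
Wir müssen unsere Gleichung für den Ruck j(t) = 0 1-mal ableiten. Die Ableitung von dem Ruck ergibt den Snap: s(t) = 0. Wir haben den Snap s(t) = 0. Durch Einsetzen von t = 3: s(3) = 0.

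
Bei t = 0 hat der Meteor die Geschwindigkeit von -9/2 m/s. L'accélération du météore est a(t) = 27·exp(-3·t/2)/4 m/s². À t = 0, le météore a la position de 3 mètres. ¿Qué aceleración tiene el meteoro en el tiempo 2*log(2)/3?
Tenemos la aceleración a(t) = 27·exp(-3·t/2)/4. Sustituyendo t = 2*log(2)/3: a(2*log(2)/3) = 27/8.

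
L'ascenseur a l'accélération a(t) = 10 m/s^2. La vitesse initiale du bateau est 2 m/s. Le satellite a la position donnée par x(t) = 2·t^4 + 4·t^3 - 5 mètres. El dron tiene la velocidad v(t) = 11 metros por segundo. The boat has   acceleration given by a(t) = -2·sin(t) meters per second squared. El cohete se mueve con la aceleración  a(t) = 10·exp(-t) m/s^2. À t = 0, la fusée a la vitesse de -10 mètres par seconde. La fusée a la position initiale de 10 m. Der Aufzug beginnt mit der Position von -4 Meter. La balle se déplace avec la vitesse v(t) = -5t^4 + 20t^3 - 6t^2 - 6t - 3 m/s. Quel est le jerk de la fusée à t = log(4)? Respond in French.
Nous devons dériver notre équation de l'accélération a(t) = 10·exp(-t) 1 fois. En prenant d/dt de a(t), nous trouvons j(t) = -10·exp(-t). En utilisant j(t) = -10·exp(-t) et en substituant t = log(4), nous trouvons j = -5/2.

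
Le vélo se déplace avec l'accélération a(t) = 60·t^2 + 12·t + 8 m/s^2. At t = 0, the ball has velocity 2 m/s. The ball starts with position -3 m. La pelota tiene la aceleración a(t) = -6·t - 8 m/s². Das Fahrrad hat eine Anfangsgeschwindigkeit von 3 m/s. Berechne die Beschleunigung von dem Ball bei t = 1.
Mit a(t) = -6·t - 8 und Einsetzen von t = 1, finden wir a = -14.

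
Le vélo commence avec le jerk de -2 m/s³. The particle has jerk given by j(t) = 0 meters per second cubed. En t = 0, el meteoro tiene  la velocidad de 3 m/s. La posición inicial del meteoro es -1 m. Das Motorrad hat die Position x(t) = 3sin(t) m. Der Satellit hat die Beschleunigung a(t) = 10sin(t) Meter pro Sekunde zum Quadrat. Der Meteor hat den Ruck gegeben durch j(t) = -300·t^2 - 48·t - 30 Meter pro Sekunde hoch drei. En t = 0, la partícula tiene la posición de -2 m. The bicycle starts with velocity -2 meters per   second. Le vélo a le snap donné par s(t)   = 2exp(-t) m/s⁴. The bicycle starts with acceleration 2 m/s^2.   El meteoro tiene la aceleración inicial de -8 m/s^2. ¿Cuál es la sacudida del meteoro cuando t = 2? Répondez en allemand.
Wir haben den Ruck j(t) = -300·t^2 - 48·t - 30. Durch Einsetzen von t = 2: j(2) = -1326.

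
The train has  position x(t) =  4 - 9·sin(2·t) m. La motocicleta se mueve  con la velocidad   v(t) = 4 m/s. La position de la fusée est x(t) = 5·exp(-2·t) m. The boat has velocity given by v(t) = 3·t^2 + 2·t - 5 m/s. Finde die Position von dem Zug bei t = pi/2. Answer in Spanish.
Usando x(t) = 4 - 9·sin(2·t) y sustituyendo t = pi/2, encontramos x = 4.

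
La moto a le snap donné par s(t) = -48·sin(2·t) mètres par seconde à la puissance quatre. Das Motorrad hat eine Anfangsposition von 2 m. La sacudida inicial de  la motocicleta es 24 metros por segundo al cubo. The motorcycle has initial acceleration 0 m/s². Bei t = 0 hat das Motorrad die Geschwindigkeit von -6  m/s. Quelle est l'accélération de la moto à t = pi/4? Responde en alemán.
Um dies zu lösen, müssen wir 2 Stammfunktionen unserer Gleichung für den Snap s(t) = -48·sin(2·t) finden. Durch Integration von dem Snap und Verwendung der Anfangsbedingung j(0) = 24, erhalten wir j(t) = 24·cos(2·t). Durch Integration von dem Ruck und Verwendung der Anfangsbedingung a(0) = 0, erhalten wir a(t) = 12·sin(2·t). Wir haben die Beschleunigung a(t) = 12·sin(2·t). Durch Einsetzen von t = pi/4: a(pi/4) = 12.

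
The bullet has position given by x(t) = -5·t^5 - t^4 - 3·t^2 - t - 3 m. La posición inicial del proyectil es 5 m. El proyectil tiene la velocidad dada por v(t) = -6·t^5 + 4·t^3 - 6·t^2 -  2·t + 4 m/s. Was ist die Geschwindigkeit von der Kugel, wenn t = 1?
Ausgehend von der Position x(t) = -5·t^5 - t^4 - 3·t^2 - t - 3, nehmen wir 1 Ableitung. Mit d/dt von x(t) finden wir v(t) = -25·t^4 - 4·t^3 - 6·t - 1. Aus der Gleichung für die Geschwindigkeit v(t) = -25·t^4 - 4·t^3 - 6·t - 1, setzen wir t = 1 ein und erhalten v = -36.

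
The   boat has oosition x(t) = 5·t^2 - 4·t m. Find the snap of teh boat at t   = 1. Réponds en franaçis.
Nous devons dériver notre équation de la position x(t) = 5·t^2 - 4·t 4 fois. La dérivée de la position donne la vitesse: v(t) = 10·t - 4. En dérivant la vitesse, nous obtenons l'accélération: a(t) = 10. En prenant d/dt de a(t), nous trouvons j(t) = 0. En dérivant le jerk, nous obtenons le snap: s(t) = 0. En utilisant s(t) = 0 et en substituant t = 1, nous trouvons s = 0.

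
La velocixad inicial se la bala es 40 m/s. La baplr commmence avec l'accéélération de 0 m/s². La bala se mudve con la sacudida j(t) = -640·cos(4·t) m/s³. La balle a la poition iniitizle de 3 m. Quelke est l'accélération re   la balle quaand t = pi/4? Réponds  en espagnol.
Partiendo de la sacudida j(t) = -640·cos(4·t), tomamos 1 integral. La antiderivada de la sacudida es la aceleración. Usando a(0) = 0, obtenemos a(t) = -160·sin(4·t). De la ecuación de la aceleración a(t) = -160·sin(4·t), sustituimos t = pi/4 para obtener a = 0.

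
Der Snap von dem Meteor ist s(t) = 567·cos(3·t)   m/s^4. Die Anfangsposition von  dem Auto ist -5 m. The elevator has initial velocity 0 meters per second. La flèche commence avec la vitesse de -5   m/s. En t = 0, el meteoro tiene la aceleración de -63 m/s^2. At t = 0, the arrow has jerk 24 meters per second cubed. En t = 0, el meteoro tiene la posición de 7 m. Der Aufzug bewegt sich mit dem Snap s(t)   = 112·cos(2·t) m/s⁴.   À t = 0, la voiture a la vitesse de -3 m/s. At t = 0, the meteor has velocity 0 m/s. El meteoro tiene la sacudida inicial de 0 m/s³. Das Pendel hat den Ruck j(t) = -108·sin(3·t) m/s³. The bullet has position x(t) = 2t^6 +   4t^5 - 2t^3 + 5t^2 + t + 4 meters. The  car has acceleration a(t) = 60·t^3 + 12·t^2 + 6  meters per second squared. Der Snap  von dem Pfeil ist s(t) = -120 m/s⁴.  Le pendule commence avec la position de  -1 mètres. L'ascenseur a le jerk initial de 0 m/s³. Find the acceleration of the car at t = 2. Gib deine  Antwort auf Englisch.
We have acceleration a(t) = 60·t^3 + 12·t^2 + 6. Substituting t = 2: a(2) = 534.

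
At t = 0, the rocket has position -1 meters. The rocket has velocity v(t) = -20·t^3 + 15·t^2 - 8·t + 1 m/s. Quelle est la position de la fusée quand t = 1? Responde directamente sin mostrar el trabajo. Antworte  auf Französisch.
La position à t = 1 est x = -4.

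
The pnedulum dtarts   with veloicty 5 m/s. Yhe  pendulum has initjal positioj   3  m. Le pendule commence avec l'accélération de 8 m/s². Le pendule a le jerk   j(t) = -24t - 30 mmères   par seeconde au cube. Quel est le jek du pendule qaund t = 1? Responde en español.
Tenemos la sacudida j(t) = -24·t - 30. Sustituyendo t = 1: j(1) = -54.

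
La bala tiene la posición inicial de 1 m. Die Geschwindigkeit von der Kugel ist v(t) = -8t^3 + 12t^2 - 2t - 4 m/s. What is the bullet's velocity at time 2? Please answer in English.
Using v(t) = -8·t^3 + 12·t^2 - 2·t - 4 and substituting t = 2, we find v = -24.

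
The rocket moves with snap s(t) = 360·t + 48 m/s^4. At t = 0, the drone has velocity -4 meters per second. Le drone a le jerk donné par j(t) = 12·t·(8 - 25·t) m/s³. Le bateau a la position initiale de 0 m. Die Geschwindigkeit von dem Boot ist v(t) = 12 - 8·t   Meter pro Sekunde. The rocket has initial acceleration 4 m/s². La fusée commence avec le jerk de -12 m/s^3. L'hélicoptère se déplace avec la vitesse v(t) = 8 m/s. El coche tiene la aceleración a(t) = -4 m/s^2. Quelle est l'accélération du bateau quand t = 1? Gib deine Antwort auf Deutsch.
Um dies zu lösen, müssen wir 1 Ableitung unserer Gleichung für die Geschwindigkeit v(t) = 12 - 8·t nehmen. Durch Ableiten von der Geschwindigkeit erhalten wir die Beschleunigung: a(t) = -8. Mit a(t) = -8 und Einsetzen von t = 1, finden wir a = -8.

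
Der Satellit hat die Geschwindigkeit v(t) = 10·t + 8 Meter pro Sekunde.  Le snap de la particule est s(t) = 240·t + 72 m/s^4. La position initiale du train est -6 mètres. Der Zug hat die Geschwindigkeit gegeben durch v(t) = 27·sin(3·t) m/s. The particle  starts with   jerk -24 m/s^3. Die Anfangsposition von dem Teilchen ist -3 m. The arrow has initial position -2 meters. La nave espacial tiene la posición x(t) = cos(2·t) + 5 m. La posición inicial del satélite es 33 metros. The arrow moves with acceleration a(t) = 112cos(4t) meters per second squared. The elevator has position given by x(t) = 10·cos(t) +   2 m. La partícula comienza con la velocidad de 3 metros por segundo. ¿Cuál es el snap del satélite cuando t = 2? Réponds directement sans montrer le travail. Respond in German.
Bei t = 2, s = 0.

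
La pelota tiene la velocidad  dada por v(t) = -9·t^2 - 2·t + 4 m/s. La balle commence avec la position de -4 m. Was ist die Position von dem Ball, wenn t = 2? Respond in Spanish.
Debemos encontrar la antiderivada de nuestra ecuación de la velocidad v(t) = -9·t^2 - 2·t + 4 1 vez. Tomando ∫v(t)dt y aplicando x(0) = -4, encontramos x(t) = -3·t^3 - t^2 + 4·t - 4. Tenemos la posición x(t) = -3·t^3 - t^2 + 4·t - 4. Sustituyendo t = 2: x(2) = -24.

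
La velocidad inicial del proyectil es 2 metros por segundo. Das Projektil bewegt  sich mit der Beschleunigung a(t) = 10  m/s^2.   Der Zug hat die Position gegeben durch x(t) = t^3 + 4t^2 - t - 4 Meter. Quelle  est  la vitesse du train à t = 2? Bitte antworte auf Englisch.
To solve this, we need to take 1 derivative of our position equation x(t) = t^3 + 4·t^2 - t - 4. Taking d/dt of x(t), we find v(t) = 3·t^2 + 8·t - 1. From the given velocity equation v(t) = 3·t^2 + 8·t - 1, we substitute t = 2 to get v = 27.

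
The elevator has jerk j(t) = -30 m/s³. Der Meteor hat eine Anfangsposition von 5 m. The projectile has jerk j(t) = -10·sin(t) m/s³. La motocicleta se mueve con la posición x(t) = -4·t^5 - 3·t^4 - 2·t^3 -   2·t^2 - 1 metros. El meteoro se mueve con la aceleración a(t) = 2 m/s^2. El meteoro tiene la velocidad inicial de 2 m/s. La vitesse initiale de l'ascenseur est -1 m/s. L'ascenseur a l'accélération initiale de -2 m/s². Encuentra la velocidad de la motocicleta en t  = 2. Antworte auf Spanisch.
Partiendo de la posición x(t) = -4·t^5 - 3·t^4 - 2·t^3 - 2·t^2 - 1, tomamos 1 derivada. Tomando d/dt de x(t), encontramos v(t) = -20·t^4 - 12·t^3 - 6·t^2 - 4·t. De la ecuación de la velocidad v(t) = -20·t^4 - 12·t^3 - 6·t^2 - 4·t, sustituimos t = 2 para obtener v = -448.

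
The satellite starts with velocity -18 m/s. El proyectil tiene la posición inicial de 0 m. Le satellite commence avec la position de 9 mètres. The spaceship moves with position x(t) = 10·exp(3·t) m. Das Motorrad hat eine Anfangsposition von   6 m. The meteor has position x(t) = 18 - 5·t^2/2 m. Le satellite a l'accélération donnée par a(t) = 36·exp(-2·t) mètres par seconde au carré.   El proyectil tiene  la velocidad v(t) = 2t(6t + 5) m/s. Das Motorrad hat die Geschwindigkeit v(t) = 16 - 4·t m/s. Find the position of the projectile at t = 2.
To find the answer, we compute 1 antiderivative of v(t) = 2·t·(6·t + 5). Finding the integral of v(t) and using x(0) = 0: x(t) = 4·t^3 + 5·t^2. Using x(t) = 4·t^3 + 5·t^2 and substituting t = 2, we find x = 52.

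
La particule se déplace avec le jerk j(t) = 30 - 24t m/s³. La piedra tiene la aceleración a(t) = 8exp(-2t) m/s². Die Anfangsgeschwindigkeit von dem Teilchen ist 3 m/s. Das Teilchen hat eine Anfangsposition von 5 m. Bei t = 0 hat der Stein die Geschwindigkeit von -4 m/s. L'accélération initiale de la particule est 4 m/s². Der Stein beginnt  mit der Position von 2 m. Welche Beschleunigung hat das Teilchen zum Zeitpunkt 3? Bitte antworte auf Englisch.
Starting from jerk j(t) = 30 - 24·t, we take 1 integral. The antiderivative of jerk is acceleration. Using a(0) = 4, we get a(t) = -12·t^2 + 30·t + 4. Using a(t) = -12·t^2 + 30·t + 4 and substituting t = 3, we find a = -14.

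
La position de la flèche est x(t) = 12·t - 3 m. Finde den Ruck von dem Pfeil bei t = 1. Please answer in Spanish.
Para resolver esto, necesitamos tomar 3 derivadas de nuestra ecuación de la posición x(t) = 12·t - 3. Derivando la posición, obtenemos la velocidad: v(t) = 12. La derivada de la velocidad da la aceleración: a(t) = 0. La derivada de la aceleración da la sacudida: j(t) = 0. Usando j(t) = 0 y sustituyendo t = 1, encontramos j = 0.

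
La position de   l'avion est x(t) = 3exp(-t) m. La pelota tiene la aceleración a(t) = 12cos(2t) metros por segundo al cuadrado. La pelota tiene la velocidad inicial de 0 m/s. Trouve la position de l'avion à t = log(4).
En utilisant x(t) = 3·exp(-t) et en substituant t = log(4), nous trouvons x = 3/4.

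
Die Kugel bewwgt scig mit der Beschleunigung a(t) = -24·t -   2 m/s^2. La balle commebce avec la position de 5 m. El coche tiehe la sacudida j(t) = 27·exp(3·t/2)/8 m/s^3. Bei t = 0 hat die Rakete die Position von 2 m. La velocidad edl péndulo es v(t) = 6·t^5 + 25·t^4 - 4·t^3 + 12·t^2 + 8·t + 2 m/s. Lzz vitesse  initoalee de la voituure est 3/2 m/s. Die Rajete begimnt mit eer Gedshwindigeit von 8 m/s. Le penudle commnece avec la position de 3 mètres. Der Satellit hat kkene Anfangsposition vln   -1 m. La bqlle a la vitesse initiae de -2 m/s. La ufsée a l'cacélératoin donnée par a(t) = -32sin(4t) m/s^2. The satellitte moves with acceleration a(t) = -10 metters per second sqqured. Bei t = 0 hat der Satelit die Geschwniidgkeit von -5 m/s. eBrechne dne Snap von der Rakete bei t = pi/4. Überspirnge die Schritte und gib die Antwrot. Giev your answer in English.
The answer is 0.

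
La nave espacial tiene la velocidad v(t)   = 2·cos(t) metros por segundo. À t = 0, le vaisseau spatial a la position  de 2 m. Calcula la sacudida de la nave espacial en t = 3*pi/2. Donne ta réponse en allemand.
Um dies zu lösen, müssen wir 2 Ableitungen unserer Gleichung für die Geschwindigkeit v(t) = 2·cos(t) nehmen. Durch Ableiten von der Geschwindigkeit erhalten wir die Beschleunigung: a(t) = -2·sin(t). Die Ableitung von der Beschleunigung ergibt den Ruck: j(t) = -2·cos(t). Wir haben den Ruck j(t) = -2·cos(t). Durch Einsetzen von t = 3*pi/2: j(3*pi/2) = 0.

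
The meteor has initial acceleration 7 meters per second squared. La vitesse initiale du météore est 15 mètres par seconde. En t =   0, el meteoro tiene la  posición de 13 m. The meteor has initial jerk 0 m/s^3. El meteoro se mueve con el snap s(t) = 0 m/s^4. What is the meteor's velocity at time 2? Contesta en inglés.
To find the answer, we compute 3 integrals of s(t) = 0. Finding the integral of s(t) and using j(0) = 0: j(t) = 0. Integrating jerk and using the initial condition a(0) = 7, we get a(t) = 7. The integral of acceleration, with v(0) = 15, gives velocity: v(t) = 7·t + 15. We have velocity v(t) = 7·t + 15. Substituting t = 2: v(2) = 29.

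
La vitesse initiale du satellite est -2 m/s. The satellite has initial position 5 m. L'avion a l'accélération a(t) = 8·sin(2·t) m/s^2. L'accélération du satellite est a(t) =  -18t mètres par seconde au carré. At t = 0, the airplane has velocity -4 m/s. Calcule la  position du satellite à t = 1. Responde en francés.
Nous devons intégrer notre équation de l'accélération a(t) = -18·t 2 fois. En prenant ∫a(t)dt et en appliquant v(0) = -2, nous trouvons v(t) = -9·t^2 - 2. La primitive de la vitesse, avec x(0) = 5, donne la position: x(t) = -3·t^3 - 2·t + 5. De l'équation de la position x(t) = -3·t^3 - 2·t + 5, nous substituons t = 1 pour obtenir x = 0.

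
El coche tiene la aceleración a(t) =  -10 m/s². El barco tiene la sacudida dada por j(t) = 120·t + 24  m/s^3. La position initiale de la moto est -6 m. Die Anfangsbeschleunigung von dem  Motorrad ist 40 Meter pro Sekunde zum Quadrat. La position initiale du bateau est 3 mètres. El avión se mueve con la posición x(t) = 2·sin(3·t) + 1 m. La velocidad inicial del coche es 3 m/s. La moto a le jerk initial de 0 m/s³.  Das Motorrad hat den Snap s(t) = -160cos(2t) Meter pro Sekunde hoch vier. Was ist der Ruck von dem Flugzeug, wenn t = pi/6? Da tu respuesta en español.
Partiendo de la posición x(t) = 2·sin(3·t) + 1, tomamos 3 derivadas. La derivada de la posición da la velocidad: v(t) = 6·cos(3·t). Tomando d/dt de v(t), encontramos a(t) = -18·sin(3·t). Tomando d/dt de a(t), encontramos j(t) = -54·cos(3·t). Usando j(t) = -54·cos(3·t) y sustituyendo t = pi/6, encontramos j = 0.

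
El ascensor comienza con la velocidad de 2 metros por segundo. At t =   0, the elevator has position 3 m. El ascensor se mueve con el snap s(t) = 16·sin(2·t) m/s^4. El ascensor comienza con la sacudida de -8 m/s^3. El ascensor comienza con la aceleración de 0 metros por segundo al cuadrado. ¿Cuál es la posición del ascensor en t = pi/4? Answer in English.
Starting from snap s(t) = 16·sin(2·t), we take 4 integrals. The integral of snap, with j(0) = -8, gives jerk: j(t) = -8·cos(2·t). The antiderivative of jerk is acceleration. Using a(0) = 0, we get a(t) = -4·sin(2·t). Integrating acceleration and using the initial condition v(0) = 2, we get v(t) = 2·cos(2·t). Integrating velocity and using the initial condition x(0) = 3, we get x(t) = sin(2·t) + 3. Using x(t) = sin(2·t) + 3 and substituting t = pi/4, we find x = 4.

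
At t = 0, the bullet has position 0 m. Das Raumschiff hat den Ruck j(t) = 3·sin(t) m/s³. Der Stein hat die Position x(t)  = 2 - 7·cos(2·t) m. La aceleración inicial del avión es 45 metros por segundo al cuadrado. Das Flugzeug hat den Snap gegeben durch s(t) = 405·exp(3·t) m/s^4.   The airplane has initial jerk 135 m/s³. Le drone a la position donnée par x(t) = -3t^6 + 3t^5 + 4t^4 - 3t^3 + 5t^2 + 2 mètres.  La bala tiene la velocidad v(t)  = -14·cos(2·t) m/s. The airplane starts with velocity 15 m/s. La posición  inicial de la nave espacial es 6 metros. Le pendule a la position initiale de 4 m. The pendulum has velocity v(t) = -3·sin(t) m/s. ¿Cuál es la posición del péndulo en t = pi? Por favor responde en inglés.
To find the answer, we compute 1 antiderivative of v(t) = -3·sin(t). The integral of velocity, with x(0) = 4, gives position: x(t) = 3·cos(t) + 1. From the given position equation x(t) = 3·cos(t) + 1, we substitute t = pi to get x = -2.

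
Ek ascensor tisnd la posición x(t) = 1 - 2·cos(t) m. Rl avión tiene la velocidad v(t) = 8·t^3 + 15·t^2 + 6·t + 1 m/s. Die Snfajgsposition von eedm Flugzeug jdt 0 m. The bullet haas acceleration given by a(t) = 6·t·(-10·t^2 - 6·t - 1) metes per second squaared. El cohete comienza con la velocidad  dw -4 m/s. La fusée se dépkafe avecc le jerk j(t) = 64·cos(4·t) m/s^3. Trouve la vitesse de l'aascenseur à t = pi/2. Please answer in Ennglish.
Starting from position x(t) = 1 - 2·cos(t), we take 1 derivative. Differentiating position, we get velocity: v(t) = 2·sin(t). We have velocity v(t) = 2·sin(t). Substituting t = pi/2: v(pi/2) = 2.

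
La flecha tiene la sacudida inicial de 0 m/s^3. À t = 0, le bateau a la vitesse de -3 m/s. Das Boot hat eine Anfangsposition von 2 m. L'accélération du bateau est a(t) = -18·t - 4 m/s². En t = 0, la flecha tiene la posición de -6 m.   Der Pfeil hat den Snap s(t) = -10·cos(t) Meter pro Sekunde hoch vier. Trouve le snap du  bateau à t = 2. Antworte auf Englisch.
Starting from acceleration a(t) = -18·t - 4, we take 2 derivatives. Taking d/dt of a(t), we find j(t) = -18. The derivative of jerk gives snap: s(t) = 0. We have snap s(t) = 0. Substituting t = 2: s(2) = 0.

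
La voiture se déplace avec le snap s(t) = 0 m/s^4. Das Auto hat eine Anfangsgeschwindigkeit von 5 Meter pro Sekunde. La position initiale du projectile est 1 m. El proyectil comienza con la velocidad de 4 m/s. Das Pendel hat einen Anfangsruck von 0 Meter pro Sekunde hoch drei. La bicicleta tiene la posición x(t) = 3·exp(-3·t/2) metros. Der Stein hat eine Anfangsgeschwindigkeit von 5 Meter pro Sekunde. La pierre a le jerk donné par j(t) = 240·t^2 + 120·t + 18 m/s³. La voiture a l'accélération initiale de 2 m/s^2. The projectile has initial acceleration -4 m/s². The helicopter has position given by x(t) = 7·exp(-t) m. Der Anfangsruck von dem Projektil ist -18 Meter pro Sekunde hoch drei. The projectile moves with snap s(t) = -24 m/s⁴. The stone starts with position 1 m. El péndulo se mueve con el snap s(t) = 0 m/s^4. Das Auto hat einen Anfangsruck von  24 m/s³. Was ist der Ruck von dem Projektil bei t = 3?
Um dies zu lösen, müssen wir 1 Stammfunktion unserer Gleichung für den Snap s(t) = -24 finden. Die Stammfunktion von dem Snap ist der Ruck. Mit j(0) = -18 erhalten wir j(t) = -24·t - 18. Aus der Gleichung für den Ruck j(t) = -24·t - 18, setzen wir t = 3 ein und erhalten j = -90.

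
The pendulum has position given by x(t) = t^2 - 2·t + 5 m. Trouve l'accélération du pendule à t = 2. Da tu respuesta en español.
Partiendo de la posición x(t) = t^2 - 2·t + 5, tomamos 2 derivadas. Tomando d/dt de x(t), encontramos v(t) = 2·t - 2. Tomando d/dt de v(t), encontramos a(t) = 2. Usando a(t) = 2 y sustituyendo t = 2, encontramos a = 2.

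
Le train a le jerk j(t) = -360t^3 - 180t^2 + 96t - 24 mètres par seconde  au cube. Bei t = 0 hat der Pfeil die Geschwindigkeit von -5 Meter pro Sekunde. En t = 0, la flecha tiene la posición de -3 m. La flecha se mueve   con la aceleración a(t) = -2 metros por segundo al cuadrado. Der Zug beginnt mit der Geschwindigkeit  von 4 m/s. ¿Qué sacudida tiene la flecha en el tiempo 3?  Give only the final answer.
La sacudida en t = 3 es j = 0.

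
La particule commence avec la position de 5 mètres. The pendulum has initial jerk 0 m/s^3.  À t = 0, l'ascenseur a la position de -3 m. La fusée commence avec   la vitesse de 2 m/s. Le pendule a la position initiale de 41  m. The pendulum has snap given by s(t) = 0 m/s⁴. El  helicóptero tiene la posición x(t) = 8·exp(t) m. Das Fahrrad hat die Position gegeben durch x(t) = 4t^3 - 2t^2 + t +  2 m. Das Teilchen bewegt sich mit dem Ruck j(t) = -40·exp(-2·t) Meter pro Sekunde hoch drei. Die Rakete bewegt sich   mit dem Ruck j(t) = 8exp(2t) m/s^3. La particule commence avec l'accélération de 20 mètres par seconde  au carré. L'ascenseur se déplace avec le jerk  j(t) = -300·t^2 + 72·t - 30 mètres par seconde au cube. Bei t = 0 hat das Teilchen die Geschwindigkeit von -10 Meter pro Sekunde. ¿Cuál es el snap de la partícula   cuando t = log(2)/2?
Para resolver esto, necesitamos tomar 1 derivada de nuestra ecuación de la sacudida j(t) = -40·exp(-2·t). Derivando la sacudida, obtenemos el snap: s(t) = 80·exp(-2·t). Tenemos el snap s(t) = 80·exp(-2·t). Sustituyendo t = log(2)/2: s(log(2)/2) = 40.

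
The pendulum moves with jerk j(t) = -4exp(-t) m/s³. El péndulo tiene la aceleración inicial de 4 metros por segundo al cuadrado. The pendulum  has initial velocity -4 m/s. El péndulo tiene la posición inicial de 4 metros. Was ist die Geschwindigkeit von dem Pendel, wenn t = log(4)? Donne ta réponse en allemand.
Ausgehend von dem Ruck j(t) = -4·exp(-t), nehmen wir 2 Integrale. Das Integral von dem Ruck, mit a(0) = 4, ergibt die Beschleunigung: a(t) = 4·exp(-t). Das Integral von der Beschleunigung ist die Geschwindigkeit. Mit v(0) = -4 erhalten wir v(t) = -4·exp(-t). Aus der Gleichung für die Geschwindigkeit v(t) = -4·exp(-t), setzen wir t = log(4) ein und erhalten v = -1.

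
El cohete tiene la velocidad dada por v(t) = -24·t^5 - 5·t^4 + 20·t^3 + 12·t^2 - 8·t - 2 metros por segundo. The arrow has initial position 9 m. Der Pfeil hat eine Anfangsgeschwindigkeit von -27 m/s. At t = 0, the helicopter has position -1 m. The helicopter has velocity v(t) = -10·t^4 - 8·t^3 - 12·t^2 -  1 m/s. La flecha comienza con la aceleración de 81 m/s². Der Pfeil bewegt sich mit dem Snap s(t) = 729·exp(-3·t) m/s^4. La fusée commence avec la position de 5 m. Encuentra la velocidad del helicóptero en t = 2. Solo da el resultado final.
La velocidad en t = 2 es v = -273.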